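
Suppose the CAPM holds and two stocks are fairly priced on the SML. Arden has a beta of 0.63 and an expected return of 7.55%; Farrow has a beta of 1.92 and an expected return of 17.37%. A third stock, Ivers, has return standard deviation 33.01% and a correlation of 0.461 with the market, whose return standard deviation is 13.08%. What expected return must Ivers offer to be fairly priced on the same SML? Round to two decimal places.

11.61%

MRP = (17.37% − 7.55%) / (1.92 − 0.63) = 7.6124%
R_f = 7.55% − 0.63 × 7.6124% = 2.7542%
β_Ivers = ρ·σ_i/σ_m = 0.461 × 33.01 / 13.08 = 1.1634
E(R_Ivers) = R_f + β × MRP = 2.7542% + 1.1634 × 7.6124% = 11.61%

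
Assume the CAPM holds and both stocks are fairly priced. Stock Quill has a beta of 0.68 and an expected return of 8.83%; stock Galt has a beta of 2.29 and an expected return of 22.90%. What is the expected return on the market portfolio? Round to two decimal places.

Both satisfy E(R) = R_f + β·MRP, so the slope of the SML is
MRP = (22.90% − 8.83%) / (2.29 − 0.68) = 14.07% / 1.61 = 8.7391%
R_f = E(R_Quill) − β_Quill·MRP = 8.83% − 0.68 × 8.7391% = 2.8874%
E(R_m) = R_f + MRP = 2.8874% + 8.7391% = 11.63%

11.63%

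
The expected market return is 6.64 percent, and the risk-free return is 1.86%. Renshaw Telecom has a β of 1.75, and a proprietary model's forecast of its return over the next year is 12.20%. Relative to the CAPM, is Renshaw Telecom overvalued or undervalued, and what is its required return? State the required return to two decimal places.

Undervalued; required return 10.23%

MRP = 6.64% − 1.86% = 4.78%
Required return = R_f + β·MRP = 1.86% + 1.75 × 4.78% = 10.23%
Forecast 12.20% > required 10.23% → the stock plots above the SML → undervalued.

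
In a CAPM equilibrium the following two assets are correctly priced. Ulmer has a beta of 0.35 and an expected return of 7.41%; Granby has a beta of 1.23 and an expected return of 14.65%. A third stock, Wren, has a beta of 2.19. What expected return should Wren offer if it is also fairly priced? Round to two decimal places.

MRP (SML slope) = (14.65% − 7.41%) / (1.23 − 0.35) = 7.24% / 0.88 = 8.2273%
R_f (intercept) = 7.41% − 0.35 × 8.2273% = 4.5304%
E(R_Wren) = R_f + β × MRP = 4.5304% + 2.19 × 8.2273% = 22.55%

22.55%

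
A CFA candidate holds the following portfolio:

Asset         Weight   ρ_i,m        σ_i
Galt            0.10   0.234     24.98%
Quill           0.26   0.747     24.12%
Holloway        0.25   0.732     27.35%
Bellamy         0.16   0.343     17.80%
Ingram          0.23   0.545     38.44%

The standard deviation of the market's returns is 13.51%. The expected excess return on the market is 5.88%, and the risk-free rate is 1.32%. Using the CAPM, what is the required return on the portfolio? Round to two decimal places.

8.31%

β_Galt = 0.234 × 24.98% / 13.51% = 0.4327
β_Quill = 0.747 × 24.12% / 13.51% = 1.3337
β_Holloway = 0.732 × 27.35% / 13.51% = 1.4819
β_Bellamy = 0.343 × 17.80% / 13.51% = 0.4519
β_Ingram = 0.545 × 38.44% / 13.51% = 1.5507
β_P = Σ w_i β_i = 0.10×0.4327 + 0.26×1.3337 + 0.25×1.4819 + 0.16×0.4519 + 0.23×1.5507 = 1.1895
E(R_P) = R_f + β_P × MRP = 1.32% + 1.1895 × 5.88% = 8.31%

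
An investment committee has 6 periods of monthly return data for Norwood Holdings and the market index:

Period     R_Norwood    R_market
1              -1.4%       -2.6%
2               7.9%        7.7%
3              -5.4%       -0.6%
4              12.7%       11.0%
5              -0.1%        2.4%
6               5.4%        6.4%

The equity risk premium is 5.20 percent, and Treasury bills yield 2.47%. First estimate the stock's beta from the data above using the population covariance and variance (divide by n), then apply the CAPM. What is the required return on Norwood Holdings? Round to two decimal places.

Mean R_i = (-1.4 + 7.9 − 5.4 + 12.7 − 0.1 + 5.4) / 6 = 3.1833%
Mean R_m = (-2.6 + 7.7 − 0.6 + 11.0 + 2.4 + 6.4) / 6 = 4.0500%
Σ(R_i − R̄_i)(R_m − R̄_m) = 164.3750  ⇒  Cov = 164.3750 / 6 = 27.3958
Σ(R_m − R̄_m)² = 135.7150  ⇒  Var(R_m) = 135.7150 / 6 = 22.6192
β = Cov / Var(R_m) = 27.3958 / 22.6192 = 1.2112
E(R) = R_f + β × MRP = 2.47% + 1.2112 × 5.20% = 8.77%

8.77%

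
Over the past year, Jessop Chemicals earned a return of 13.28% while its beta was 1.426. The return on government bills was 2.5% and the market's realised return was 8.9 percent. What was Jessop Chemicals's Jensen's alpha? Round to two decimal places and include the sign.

Market excess return = 8.9% − 2.5% = 6.40%
CAPM benchmark = R_f + β(R_m − R_f) = 2.5% + 1.426 × 6.4% = 11.6264%
α = actual − benchmark = 13.28% − 11.6264% = +1.65%

+1.65%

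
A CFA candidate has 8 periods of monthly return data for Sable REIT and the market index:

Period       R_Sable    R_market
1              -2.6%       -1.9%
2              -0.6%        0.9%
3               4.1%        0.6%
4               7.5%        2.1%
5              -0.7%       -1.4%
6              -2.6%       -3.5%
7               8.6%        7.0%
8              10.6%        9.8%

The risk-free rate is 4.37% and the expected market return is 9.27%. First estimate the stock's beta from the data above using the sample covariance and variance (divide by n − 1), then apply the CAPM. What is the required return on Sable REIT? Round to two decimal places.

9.61%

Mean R_i = (-2.6 − 0.6 + 4.1 + 7.5 − 0.7 − 2.6 + 8.6 + 10.6) / 8 = 3.0375%
Mean R_m = (-1.9 + 0.9 + 0.6 + 2.1 − 1.4 − 3.5 + 7.0 + 9.8) / 8 = 1.7000%
Σ(R_i − R̄_i)(R_m − R̄_m) = 155.4600  ⇒  Cov = 155.4600 / 7 = 22.2086
Σ(R_m − R̄_m)² = 145.3200  ⇒  Var(R_m) = 145.3200 / 7 = 20.7600
β = Cov / Var(R_m) = 22.2086 / 20.7600 = 1.0698
MRP = 9.27% − 4.37% = 4.90%
E(R) = R_f + β × MRP = 4.37% + 1.0698 × 4.90% = 9.61%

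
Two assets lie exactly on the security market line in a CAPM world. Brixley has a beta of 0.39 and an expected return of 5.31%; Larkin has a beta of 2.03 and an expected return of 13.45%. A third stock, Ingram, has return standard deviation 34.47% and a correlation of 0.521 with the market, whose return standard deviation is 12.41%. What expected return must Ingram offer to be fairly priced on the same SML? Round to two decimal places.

MRP = (13.45% − 5.31%) / (2.03 − 0.39) = 4.9634%
R_f = 5.31% − 0.39 × 4.9634% = 3.3743%
β_Ingram = ρ·σ_i/σ_m = 0.521 × 34.47 / 12.41 = 1.4471
E(R_Ingram) = R_f + β × MRP = 3.3743% + 1.4471 × 4.9634% = 10.56%

10.56%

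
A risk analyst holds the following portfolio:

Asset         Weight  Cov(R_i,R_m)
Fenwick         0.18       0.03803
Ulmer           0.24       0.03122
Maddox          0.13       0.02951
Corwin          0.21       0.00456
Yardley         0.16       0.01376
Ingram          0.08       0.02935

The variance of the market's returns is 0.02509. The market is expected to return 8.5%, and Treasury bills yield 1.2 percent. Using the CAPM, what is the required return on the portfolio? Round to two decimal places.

8.09%

β_Fenwick = 0.03803 / 0.02509 = 1.5157
β_Ulmer = 0.03122 / 0.02509 = 1.2443
β_Maddox = 0.02951 / 0.02509 = 1.1762
β_Corwin = 0.00456 / 0.02509 = 0.1817
β_Yardley = 0.01376 / 0.02509 = 0.5484
β_Ingram = 0.02935 / 0.02509 = 1.1698
β_P = Σ w_i β_i = 0.18×1.5157 + 0.24×1.2443 + 0.13×1.1762 + 0.21×0.1817 + 0.16×0.5484 + 0.08×1.1698 = 0.9438
MRP = 8.5% − 1.2% = 7.30%
E(R_P) = R_f + β_P × MRP = 1.2% + 0.9438 × 7.3% = 8.09%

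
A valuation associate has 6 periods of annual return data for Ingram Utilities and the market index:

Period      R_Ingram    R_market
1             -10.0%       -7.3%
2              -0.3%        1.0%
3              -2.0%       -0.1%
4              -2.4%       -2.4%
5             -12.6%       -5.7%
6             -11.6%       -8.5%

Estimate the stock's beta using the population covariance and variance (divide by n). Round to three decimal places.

1.304

Mean R_i = (-10.0 − 0.3 − 2.0 − 2.4 − 12.6 − 11.6) / 6 = -6.4833%
Mean R_m = (-7.3 + 1.0 − 0.1 − 2.4 − 5.7 − 8.5) / 6 = -3.8333%
Σ(R_i − R̄_i)(R_m − R̄_m) = 99.9633  ⇒  Cov = 99.9633 / 6 = 16.6606
Σ(R_m − R̄_m)² = 76.6333  ⇒  Var(R_m) = 76.6333 / 6 = 12.7722
β = Cov / Var(R_m) = 16.6606 / 12.7722 = 1.3044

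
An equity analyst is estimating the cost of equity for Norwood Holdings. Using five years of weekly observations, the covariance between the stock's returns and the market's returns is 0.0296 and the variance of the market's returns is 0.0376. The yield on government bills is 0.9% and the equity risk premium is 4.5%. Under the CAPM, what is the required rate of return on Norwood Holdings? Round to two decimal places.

β = Cov(R_i, R_m) / Var(R_m) = 0.0296 / 0.0376 = 0.7872
E(R) = R_f + β × MRP = 0.9% + 0.7872 × 4.5% = 4.44%

4.44%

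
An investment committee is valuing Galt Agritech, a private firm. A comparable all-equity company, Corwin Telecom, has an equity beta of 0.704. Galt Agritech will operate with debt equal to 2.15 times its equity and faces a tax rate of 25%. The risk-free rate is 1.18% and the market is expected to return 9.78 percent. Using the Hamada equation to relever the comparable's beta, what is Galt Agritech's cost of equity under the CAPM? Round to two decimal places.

17.00%

β_L = β_U × [1 + (1 − t)(D/E)] = 0.704 × [1 + (1 − 0.25) × 2.15]
    = 0.704 × [1 + 0.75 × 2.15] = 0.704 × 2.6125 = 1.8392
MRP = 9.78% − 1.18% = 8.60%
E(R) = R_f + β_L × MRP = 1.18% + 1.8392 × 8.60% = 17.00%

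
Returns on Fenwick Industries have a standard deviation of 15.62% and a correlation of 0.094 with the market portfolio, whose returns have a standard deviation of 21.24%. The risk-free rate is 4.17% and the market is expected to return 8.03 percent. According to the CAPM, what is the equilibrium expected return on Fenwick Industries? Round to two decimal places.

β = ρ × σ_i / σ_m = 0.094 × 15.62% / 21.24% = 0.0691
MRP = 8.03% − 4.17% = 3.86%
E(R) = 4.17% + 0.0691 × 3.86% = 4.44%

4.44%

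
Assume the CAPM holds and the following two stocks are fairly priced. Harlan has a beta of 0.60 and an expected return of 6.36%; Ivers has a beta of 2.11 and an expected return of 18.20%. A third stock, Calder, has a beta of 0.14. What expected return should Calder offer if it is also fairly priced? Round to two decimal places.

MRP (SML slope) = (18.20% − 6.36%) / (2.11 − 0.60) = 11.84% / 1.51 = 7.8411%
R_f (intercept) = 6.36% − 0.60 × 7.8411% = 1.6553%
E(R_Calder) = R_f + β × MRP = 1.6553% + 0.14 × 7.8411% = 2.75%

2.75%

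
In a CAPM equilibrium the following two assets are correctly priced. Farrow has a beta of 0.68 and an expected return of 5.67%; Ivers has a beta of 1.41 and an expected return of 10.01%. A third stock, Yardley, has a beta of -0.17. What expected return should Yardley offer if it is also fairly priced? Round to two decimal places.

MRP (SML slope) = (10.01% − 5.67%) / (1.41 − 0.68) = 4.34% / 0.73 = 5.9452%
R_f (intercept) = 5.67% − 0.68 × 5.9452% = 1.6273%
E(R_Yardley) = R_f + β × MRP = 1.6273% + -0.17 × 5.9452% = 0.62%

0.62%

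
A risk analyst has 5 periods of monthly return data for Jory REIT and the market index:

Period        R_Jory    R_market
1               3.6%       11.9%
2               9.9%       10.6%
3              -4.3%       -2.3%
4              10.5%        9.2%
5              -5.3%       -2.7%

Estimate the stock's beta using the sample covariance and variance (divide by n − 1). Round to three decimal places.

Mean R_i = (3.6 + 9.9 − 4.3 + 10.5 − 5.3) / 5 = 2.8800%
Mean R_m = (11.9 + 10.6 − 2.3 + 9.2 − 2.7) / 5 = 5.3400%
Σ(R_i − R̄_i)(R_m − R̄_m) = 191.6840  ⇒  Cov = 191.6840 / 4 = 47.9210
Σ(R_m − R̄_m)² = 208.6120  ⇒  Var(R_m) = 208.6120 / 4 = 52.1530
β = Cov / Var(R_m) = 47.9210 / 52.1530 = 0.9189

0.919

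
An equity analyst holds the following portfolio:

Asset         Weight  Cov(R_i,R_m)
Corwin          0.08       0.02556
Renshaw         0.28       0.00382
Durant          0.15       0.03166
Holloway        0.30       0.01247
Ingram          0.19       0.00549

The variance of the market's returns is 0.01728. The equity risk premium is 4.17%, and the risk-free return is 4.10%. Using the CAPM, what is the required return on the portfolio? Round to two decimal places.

β_Corwin = 0.02556 / 0.01728 = 1.4792
β_Renshaw = 0.00382 / 0.01728 = 0.2211
β_Durant = 0.03166 / 0.01728 = 1.8322
β_Holloway = 0.01247 / 0.01728 = 0.7216
β_Ingram = 0.00549 / 0.01728 = 0.3177
β_P = Σ w_i β_i = 0.08×1.4792 + 0.28×0.2211 + 0.15×1.8322 + 0.30×0.7216 + 0.19×0.3177 = 0.7319
E(R_P) = R_f + β_P × MRP = 4.10% + 0.7319 × 4.17% = 7.15%

7.15%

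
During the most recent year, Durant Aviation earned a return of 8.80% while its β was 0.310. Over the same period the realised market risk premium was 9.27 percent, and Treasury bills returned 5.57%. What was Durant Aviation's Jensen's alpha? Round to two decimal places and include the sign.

+0.36%

CAPM benchmark = R_f + β(R_m − R_f) = 5.57% + 0.310 × 9.27% = 8.44370%
α = actual − benchmark = 8.80% − 8.44370% = +0.36%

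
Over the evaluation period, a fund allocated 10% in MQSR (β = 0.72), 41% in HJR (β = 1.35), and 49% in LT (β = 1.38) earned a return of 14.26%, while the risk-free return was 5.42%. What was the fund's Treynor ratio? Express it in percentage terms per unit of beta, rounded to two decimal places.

6.79%

β_P = 0.10×0.72 + 0.41×1.35 + 0.49×1.38 = 1.3017
Treynor = (R_P − R_f) / β_P = (14.26% − 5.42%) / 1.3017 = 8.84% / 1.3017 = 6.79%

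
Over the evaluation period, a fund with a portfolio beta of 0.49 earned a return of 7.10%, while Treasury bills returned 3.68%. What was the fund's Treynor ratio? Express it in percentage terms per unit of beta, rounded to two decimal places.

Treynor = (R_P − R_f) / β_P = (7.10% − 3.68%) / 0.4900 = 3.42% / 0.4900 = 6.98%

6.98%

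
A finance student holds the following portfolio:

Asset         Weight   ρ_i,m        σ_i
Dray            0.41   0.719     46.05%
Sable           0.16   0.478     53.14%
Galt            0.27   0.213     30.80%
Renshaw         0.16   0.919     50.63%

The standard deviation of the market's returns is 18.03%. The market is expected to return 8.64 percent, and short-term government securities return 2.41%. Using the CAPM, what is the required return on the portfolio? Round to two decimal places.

11.69%

β_Dray = 0.719 × 46.05% / 18.03% = 1.8364
β_Sable = 0.478 × 53.14% / 18.03% = 1.4088
β_Galt = 0.213 × 30.80% / 18.03% = 0.3639
β_Renshaw = 0.919 × 50.63% / 18.03% = 2.5806
β_P = Σ w_i β_i = 0.41×1.8364 + 0.16×1.4088 + 0.27×0.3639 + 0.16×2.5806 = 1.4895
MRP = 8.64% − 2.41% = 6.23%
E(R_P) = R_f + β_P × MRP = 2.41% + 1.4895 × 6.23% = 11.69%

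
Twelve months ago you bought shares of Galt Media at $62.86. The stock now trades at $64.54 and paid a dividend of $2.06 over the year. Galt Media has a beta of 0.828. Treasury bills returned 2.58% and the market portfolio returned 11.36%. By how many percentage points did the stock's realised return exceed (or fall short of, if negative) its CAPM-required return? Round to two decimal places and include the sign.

-3.90%

Realised HPR = (P1 + D1 − P0) / P0 = (64.54 + 2.06 − 62.86) / 62.86 = 3.74 / 62.86 = 5.9497%
MRP = 11.36% − 2.58% = 8.78%
CAPM required = R_f + β·MRP = 2.58% + 0.828 × 8.78% = 9.84984%
α = realised − required = 5.9497% − 9.84984% = -3.90%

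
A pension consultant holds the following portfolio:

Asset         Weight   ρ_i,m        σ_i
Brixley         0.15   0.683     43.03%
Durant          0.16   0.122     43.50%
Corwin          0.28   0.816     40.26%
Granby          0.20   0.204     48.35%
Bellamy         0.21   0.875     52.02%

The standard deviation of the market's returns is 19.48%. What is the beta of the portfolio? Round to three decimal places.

β_Brixley = 0.683 × 43.03% / 19.48% = 1.5087
β_Durant = 0.122 × 43.50% / 19.48% = 0.2724
β_Corwin = 0.816 × 40.26% / 19.48% = 1.6865
β_Granby = 0.204 × 48.35% / 19.48% = 0.5063
β_Bellamy = 0.875 × 52.02% / 19.48% = 2.3366
β_P = Σ w_i β_i = 0.15×1.5087 + 0.16×0.2724 + 0.28×1.6865 + 0.20×0.5063 + 0.21×2.3366 = 1.3341

1.334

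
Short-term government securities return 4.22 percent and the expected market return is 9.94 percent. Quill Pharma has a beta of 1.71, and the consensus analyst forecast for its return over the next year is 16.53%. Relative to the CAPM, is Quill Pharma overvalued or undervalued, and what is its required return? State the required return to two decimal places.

Undervalued; required return 14.00%

MRP = 9.94% − 4.22% = 5.72%
Required return = R_f + β·MRP = 4.22% + 1.71 × 5.72% = 14.00%
Forecast 16.53% > required 14.00% → the stock plots above the SML → undervalued.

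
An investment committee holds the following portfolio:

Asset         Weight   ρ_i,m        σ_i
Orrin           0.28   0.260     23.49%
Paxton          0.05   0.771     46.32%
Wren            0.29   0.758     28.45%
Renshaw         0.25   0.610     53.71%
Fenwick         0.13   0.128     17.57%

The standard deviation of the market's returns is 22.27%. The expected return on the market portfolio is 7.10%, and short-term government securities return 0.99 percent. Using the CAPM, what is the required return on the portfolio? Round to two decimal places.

β_Orrin = 0.260 × 23.49% / 22.27% = 0.2742
β_Paxton = 0.771 × 46.32% / 22.27% = 1.6036
β_Wren = 0.758 × 28.45% / 22.27% = 0.9683
β_Renshaw = 0.610 × 53.71% / 22.27% = 1.4712
β_Fenwick = 0.128 × 17.57% / 22.27% = 0.1010
β_P = Σ w_i β_i = 0.28×0.2742 + 0.05×1.6036 + 0.29×0.9683 + 0.25×1.4712 + 0.13×0.1010 = 0.8187
MRP = 7.10% − 0.99% = 6.11%
E(R_P) = R_f + β_P × MRP = 0.99% + 0.8187 × 6.11% = 5.99%

5.99%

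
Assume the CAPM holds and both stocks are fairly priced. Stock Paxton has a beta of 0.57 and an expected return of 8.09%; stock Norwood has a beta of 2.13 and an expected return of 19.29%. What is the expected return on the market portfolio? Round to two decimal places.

Both satisfy E(R) = R_f + β·MRP, so the slope of the SML is
MRP = (19.29% − 8.09%) / (2.13 − 0.57) = 11.20% / 1.56 = 7.1795%
R_f = E(R_Paxton) − β_Paxton·MRP = 8.09% − 0.57 × 7.1795% = 3.9977%
E(R_m) = R_f + MRP = 3.9977% + 7.1795% = 11.18%

11.18%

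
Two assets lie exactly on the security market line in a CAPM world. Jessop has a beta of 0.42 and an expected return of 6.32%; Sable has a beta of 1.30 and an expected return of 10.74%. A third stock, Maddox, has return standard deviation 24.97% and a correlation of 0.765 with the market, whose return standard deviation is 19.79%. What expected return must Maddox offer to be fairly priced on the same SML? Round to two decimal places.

9.06%

MRP = (10.74% − 6.32%) / (1.30 − 0.42) = 5.0227%
R_f = 6.32% − 0.42 × 5.0227% = 4.2105%
β_Maddox = ρ·σ_i/σ_m = 0.765 × 24.97 / 19.79 = 0.9652
E(R_Maddox) = R_f + β × MRP = 4.2105% + 0.9652 × 5.0227% = 9.06%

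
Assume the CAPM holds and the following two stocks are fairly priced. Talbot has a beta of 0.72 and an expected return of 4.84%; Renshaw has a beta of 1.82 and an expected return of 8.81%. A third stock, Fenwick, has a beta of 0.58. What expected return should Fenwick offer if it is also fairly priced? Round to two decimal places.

4.33%

MRP (SML slope) = (8.81% − 4.84%) / (1.82 − 0.72) = 3.97% / 1.10 = 3.6091%
R_f (intercept) = 4.84% − 0.72 × 3.6091% = 2.2414%
E(R_Fenwick) = R_f + β × MRP = 2.2414% + 0.58 × 3.6091% = 4.33%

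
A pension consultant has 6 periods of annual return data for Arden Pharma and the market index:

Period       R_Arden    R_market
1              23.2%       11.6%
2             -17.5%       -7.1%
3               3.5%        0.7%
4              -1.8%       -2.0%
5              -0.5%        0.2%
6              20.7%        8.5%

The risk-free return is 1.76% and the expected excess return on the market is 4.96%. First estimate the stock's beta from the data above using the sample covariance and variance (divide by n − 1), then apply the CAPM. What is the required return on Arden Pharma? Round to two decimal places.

12.60%

Mean R_i = (23.2 − 17.5 + 3.5 − 1.8 − 0.5 + 20.7) / 6 = 4.6000%
Mean R_m = (11.6 − 7.1 + 0.7 − 2.0 + 0.2 + 8.5) / 6 = 1.9833%
Σ(R_i − R̄_i)(R_m − R̄_m) = 520.5300  ⇒  Cov = 520.5300 / 5 = 104.1060
Σ(R_m − R̄_m)² = 238.1483  ⇒  Var(R_m) = 238.1483 / 5 = 47.6297
β = Cov / Var(R_m) = 104.1060 / 47.6297 = 2.1857
E(R) = R_f + β × MRP = 1.76% + 2.1857 × 4.96% = 12.60%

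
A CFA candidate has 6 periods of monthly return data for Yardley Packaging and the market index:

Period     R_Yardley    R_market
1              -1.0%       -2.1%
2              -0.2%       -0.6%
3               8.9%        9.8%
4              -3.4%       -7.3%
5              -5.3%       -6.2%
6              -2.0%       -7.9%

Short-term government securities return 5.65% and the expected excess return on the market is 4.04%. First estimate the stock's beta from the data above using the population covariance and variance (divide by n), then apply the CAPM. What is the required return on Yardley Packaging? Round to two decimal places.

Mean R_i = (-1.0 − 0.2 + 8.9 − 3.4 − 5.3 − 2.0) / 6 = -0.5000%
Mean R_m = (-2.1 − 0.6 + 9.8 − 7.3 − 6.2 − 7.9) / 6 = -2.3833%
Σ(R_i − R̄_i)(R_m − R̄_m) = 155.7700  ⇒  Cov = 155.7700 / 6 = 25.9617
Σ(R_m − R̄_m)² = 220.8683  ⇒  Var(R_m) = 220.8683 / 6 = 36.8114
β = Cov / Var(R_m) = 25.9617 / 36.8114 = 0.7053
E(R) = R_f + β × MRP = 5.65% + 0.7053 × 4.04% = 8.50%

8.50%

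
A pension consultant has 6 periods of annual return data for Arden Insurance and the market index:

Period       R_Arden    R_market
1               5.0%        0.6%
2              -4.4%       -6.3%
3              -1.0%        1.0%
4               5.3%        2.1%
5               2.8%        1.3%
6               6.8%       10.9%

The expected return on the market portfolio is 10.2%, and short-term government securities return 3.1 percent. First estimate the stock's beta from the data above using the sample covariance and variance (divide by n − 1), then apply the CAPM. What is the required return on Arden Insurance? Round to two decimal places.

7.60%

Mean R_i = (5.0 − 4.4 − 1.0 + 5.3 + 2.8 + 6.8) / 6 = 2.4167%
Mean R_m = (0.6 − 6.3 + 1.0 + 2.1 + 1.3 + 10.9) / 6 = 1.6000%
Σ(R_i − R̄_i)(R_m − R̄_m) = 95.4100  ⇒  Cov = 95.4100 / 5 = 19.0820
Σ(R_m − R̄_m)² = 150.6000  ⇒  Var(R_m) = 150.6000 / 5 = 30.1200
β = Cov / Var(R_m) = 19.0820 / 30.1200 = 0.6335
MRP = 10.2% − 3.1% = 7.10%
E(R) = R_f + β × MRP = 3.1% + 0.6335 × 7.1% = 7.60%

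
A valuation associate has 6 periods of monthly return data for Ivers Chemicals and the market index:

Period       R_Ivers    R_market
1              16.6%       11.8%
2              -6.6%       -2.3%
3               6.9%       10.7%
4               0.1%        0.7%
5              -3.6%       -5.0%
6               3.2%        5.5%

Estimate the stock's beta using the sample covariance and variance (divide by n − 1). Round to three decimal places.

Mean R_i = (16.6 − 6.6 + 6.9 + 0.1 − 3.6 + 3.2) / 6 = 2.7667%
Mean R_m = (11.8 − 2.3 + 10.7 + 0.7 − 5.0 + 5.5) / 6 = 3.5667%
Σ(R_i − R̄_i)(R_m − R̄_m) = 261.3533  ⇒  Cov = 261.3533 / 5 = 52.2707
Σ(R_m − R̄_m)² = 238.4333  ⇒  Var(R_m) = 238.4333 / 5 = 47.6867
β = Cov / Var(R_m) = 52.2707 / 47.6867 = 1.0961

1.096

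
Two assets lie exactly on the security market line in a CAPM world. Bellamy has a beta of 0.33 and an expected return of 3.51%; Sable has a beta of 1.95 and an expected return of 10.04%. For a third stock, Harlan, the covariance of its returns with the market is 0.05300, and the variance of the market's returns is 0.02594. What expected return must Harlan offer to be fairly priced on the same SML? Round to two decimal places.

10.42%

MRP = (10.04% − 3.51%) / (1.95 − 0.33) = 4.0309%
R_f = 3.51% − 0.33 × 4.0309% = 2.1798%
β_Harlan = Cov / Var(R_m) = 0.05300 / 0.02594 = 2.0432
E(R_Harlan) = R_f + β × MRP = 2.1798% + 2.0432 × 4.0309% = 10.42%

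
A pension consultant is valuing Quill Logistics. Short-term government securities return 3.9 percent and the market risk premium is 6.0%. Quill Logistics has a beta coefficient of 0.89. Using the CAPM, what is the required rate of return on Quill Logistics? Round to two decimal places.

E(R) = R_f + β × MRP = 3.9% + 0.89 × 6.0% = 9.24%

9.24%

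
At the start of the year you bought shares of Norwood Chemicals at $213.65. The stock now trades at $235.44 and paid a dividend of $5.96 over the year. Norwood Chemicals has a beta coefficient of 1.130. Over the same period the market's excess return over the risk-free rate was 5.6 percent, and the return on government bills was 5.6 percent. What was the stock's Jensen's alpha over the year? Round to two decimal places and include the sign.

Realised HPR = (P1 + D1 − P0) / P0 = (235.44 + 5.96 − 213.65) / 213.65 = 27.75 / 213.65 = 12.9885%
CAPM required = R_f + β·MRP = 5.6% + 1.130 × 5.6% = 11.9280%
α = realised − required = 12.9885% − 11.9280% = +1.06%

+1.06%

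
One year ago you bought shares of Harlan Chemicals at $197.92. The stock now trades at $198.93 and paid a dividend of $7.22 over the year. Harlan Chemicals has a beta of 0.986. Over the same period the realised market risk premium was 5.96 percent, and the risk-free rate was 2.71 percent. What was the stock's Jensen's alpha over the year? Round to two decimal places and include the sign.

Realised HPR = (P1 + D1 − P0) / P0 = (198.93 + 7.22 − 197.92) / 197.92 = 8.23 / 197.92 = 4.1582%
CAPM required = R_f + β·MRP = 2.71% + 0.986 × 5.96% = 8.58656%
α = realised − required = 4.1582% − 8.58656% = -4.43%

-4.43%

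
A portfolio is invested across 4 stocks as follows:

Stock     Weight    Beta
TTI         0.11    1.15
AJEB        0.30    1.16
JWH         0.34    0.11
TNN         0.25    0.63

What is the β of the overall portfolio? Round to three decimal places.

β_P = Σ w_i β_i = 0.11×1.15 + 0.30×1.16 + 0.34×0.11 + 0.25×0.63 = 0.6694

0.669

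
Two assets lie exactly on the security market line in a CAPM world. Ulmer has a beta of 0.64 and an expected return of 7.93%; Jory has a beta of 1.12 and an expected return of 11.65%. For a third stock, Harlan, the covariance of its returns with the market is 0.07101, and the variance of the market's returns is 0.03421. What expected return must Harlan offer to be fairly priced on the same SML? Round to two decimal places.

19.06%

MRP = (11.65% − 7.93%) / (1.12 − 0.64) = 7.7500%
R_f = 7.93% − 0.64 × 7.7500% = 2.9700%
β_Harlan = Cov / Var(R_m) = 0.07101 / 0.03421 = 2.0757
E(R_Harlan) = R_f + β × MRP = 2.9700% + 2.0757 × 7.7500% = 19.06%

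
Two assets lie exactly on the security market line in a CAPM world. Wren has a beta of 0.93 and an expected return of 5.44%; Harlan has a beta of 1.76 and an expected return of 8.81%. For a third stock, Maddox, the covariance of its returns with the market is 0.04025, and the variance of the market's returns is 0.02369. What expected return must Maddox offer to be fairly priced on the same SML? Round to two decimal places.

MRP = (8.81% − 5.44%) / (1.76 − 0.93) = 4.0602%
R_f = 5.44% − 0.93 × 4.0602% = 1.6640%
β_Maddox = Cov / Var(R_m) = 0.04025 / 0.02369 = 1.6990
E(R_Maddox) = R_f + β × MRP = 1.6640% + 1.6990 × 4.0602% = 8.56%

8.56%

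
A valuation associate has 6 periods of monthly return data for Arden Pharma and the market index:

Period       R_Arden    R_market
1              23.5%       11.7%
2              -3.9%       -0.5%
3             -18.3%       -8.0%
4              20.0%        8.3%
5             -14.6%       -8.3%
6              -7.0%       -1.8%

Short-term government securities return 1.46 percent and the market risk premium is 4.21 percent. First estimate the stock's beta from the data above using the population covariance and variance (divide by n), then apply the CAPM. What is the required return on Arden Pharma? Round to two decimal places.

10.37%

Mean R_i = (23.5 − 3.9 − 18.3 + 20.0 − 14.6 − 7.0) / 6 = -0.0500%
Mean R_m = (11.7 − 0.5 − 8.0 + 8.3 − 8.3 − 1.8) / 6 = 0.2333%
Σ(R_i − R̄_i)(R_m − R̄_m) = 723.1500  ⇒  Cov = 723.1500 / 6 = 120.5250
Σ(R_m − R̄_m)² = 341.8333  ⇒  Var(R_m) = 341.8333 / 6 = 56.9722
β = Cov / Var(R_m) = 120.5250 / 56.9722 = 2.1155
E(R) = R_f + β × MRP = 1.46% + 2.1155 × 4.21% = 10.37%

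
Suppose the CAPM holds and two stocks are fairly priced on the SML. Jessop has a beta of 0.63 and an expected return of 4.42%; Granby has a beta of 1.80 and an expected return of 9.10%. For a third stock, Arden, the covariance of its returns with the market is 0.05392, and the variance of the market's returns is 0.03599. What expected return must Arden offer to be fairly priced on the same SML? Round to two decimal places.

7.89%

MRP = (9.10% − 4.42%) / (1.80 − 0.63) = 4.0000%
R_f = 4.42% − 0.63 × 4.0000% = 1.9000%
β_Arden = Cov / Var(R_m) = 0.05392 / 0.03599 = 1.4982
E(R_Arden) = R_f + β × MRP = 1.9000% + 1.4982 × 4.0000% = 7.89%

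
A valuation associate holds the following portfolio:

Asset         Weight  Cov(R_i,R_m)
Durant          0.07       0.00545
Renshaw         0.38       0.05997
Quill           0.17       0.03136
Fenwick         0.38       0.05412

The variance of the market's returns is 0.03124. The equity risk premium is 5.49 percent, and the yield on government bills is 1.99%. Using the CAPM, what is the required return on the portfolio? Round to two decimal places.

10.61%

β_Durant = 0.00545 / 0.03124 = 0.1745
β_Renshaw = 0.05997 / 0.03124 = 1.9197
β_Quill = 0.03136 / 0.03124 = 1.0038
β_Fenwick = 0.05412 / 0.03124 = 1.7324
β_P = Σ w_i β_i = 0.07×0.1745 + 0.38×1.9197 + 0.17×1.0038 + 0.38×1.7324 = 1.5707
E(R_P) = R_f + β_P × MRP = 1.99% + 1.5707 × 5.49% = 10.61%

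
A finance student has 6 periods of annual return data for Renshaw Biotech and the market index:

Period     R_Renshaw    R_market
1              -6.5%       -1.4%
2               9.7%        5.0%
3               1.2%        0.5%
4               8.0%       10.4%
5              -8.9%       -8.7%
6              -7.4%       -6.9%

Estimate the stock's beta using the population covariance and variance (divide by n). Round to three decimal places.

Mean R_i = (-6.5 + 9.7 + 1.2 + 8.0 − 8.9 − 7.4) / 6 = -0.6500%
Mean R_m = (-1.4 + 5.0 + 0.5 + 10.4 − 8.7 − 6.9) / 6 = -0.1833%
Σ(R_i − R̄_i)(R_m − R̄_m) = 269.1750  ⇒  Cov = 269.1750 / 6 = 44.8625
Σ(R_m − R̄_m)² = 258.4683  ⇒  Var(R_m) = 258.4683 / 6 = 43.0781
β = Cov / Var(R_m) = 44.8625 / 43.0781 = 1.0414

1.041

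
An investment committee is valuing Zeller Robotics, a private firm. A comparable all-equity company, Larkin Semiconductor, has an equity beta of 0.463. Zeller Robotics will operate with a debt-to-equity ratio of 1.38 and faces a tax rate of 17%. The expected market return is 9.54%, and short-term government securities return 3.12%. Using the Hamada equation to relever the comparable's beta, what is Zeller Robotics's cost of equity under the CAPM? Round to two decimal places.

β_L = β_U × [1 + (1 − t)(D/E)] = 0.463 × [1 + (1 − 0.17) × 1.38]
    = 0.463 × [1 + 0.83 × 1.38] = 0.463 × 2.1454 = 0.9933
MRP = 9.54% − 3.12% = 6.42%
E(R) = R_f + β_L × MRP = 3.12% + 0.9933 × 6.42% = 9.50%

9.50%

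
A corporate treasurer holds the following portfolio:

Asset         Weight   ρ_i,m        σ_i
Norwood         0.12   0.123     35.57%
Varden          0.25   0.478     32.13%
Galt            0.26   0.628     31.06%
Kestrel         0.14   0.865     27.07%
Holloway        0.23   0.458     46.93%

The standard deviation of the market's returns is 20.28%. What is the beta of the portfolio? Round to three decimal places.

0.871

β_Norwood = 0.123 × 35.57% / 20.28% = 0.2157
β_Varden = 0.478 × 32.13% / 20.28% = 0.7573
β_Galt = 0.628 × 31.06% / 20.28% = 0.9618
β_Kestrel = 0.865 × 27.07% / 20.28% = 1.1546
β_Holloway = 0.458 × 46.93% / 20.28% = 1.0599
β_P = Σ w_i β_i = 0.12×0.2157 + 0.25×0.7573 + 0.26×0.9618 + 0.14×1.1546 + 0.23×1.0599 = 0.8707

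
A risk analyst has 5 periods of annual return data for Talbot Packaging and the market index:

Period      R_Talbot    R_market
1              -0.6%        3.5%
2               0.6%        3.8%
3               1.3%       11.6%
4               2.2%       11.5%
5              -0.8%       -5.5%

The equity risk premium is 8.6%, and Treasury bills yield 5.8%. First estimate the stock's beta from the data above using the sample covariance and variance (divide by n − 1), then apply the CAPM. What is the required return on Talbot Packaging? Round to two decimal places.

7.16%

Mean R_i = (-0.6 + 0.6 + 1.3 + 2.2 − 0.8) / 5 = 0.5400%
Mean R_m = (3.5 + 3.8 + 11.6 + 11.5 − 5.5) / 5 = 4.9800%
Σ(R_i − R̄_i)(R_m − R̄_m) = 31.5140  ⇒  Cov = 31.5140 / 4 = 7.8785
Σ(R_m − R̄_m)² = 199.7480  ⇒  Var(R_m) = 199.7480 / 4 = 49.9370
β = Cov / Var(R_m) = 7.8785 / 49.9370 = 0.1578
E(R) = R_f + β × MRP = 5.8% + 0.1578 × 8.6% = 7.16%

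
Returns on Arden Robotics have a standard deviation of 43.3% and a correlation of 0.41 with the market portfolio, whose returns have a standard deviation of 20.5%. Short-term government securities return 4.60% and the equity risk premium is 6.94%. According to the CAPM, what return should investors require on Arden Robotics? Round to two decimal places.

β = ρ × σ_i / σ_m = 0.41 × 43.3% / 20.5% = 0.8660
E(R) = 4.60% + 0.8660 × 6.94% = 10.61%

10.61%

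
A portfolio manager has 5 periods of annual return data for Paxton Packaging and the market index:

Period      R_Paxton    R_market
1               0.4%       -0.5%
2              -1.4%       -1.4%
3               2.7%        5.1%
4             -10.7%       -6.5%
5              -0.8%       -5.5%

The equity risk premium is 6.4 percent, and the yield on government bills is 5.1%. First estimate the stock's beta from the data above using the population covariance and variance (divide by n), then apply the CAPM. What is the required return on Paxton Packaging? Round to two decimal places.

Mean R_i = (0.4 − 1.4 + 2.7 − 10.7 − 0.8) / 5 = -1.9600%
Mean R_m = (-0.5 − 1.4 + 5.1 − 6.5 − 5.5) / 5 = -1.7600%
Σ(R_i − R̄_i)(R_m − R̄_m) = 72.2320  ⇒  Cov = 72.2320 / 5 = 14.4464
Σ(R_m − R̄_m)² = 85.2320  ⇒  Var(R_m) = 85.2320 / 5 = 17.0464
β = Cov / Var(R_m) = 14.4464 / 17.0464 = 0.8475
E(R) = R_f + β × MRP = 5.1% + 0.8475 × 6.4% = 10.52%

10.52%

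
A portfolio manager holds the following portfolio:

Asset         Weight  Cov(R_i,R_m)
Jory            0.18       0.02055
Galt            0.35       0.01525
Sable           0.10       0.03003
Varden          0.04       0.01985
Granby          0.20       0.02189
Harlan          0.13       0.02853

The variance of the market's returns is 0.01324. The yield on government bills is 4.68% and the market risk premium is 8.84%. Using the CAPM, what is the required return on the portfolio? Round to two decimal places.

β_Jory = 0.02055 / 0.01324 = 1.5521
β_Galt = 0.01525 / 0.01324 = 1.1518
β_Sable = 0.03003 / 0.01324 = 2.2681
β_Varden = 0.01985 / 0.01324 = 1.4992
β_Granby = 0.02189 / 0.01324 = 1.6533
β_Harlan = 0.02853 / 0.01324 = 2.1548
β_P = Σ w_i β_i = 0.18×1.5521 + 0.35×1.1518 + 0.10×2.2681 + 0.04×1.4992 + 0.20×1.6533 + 0.13×2.1548 = 1.5801
E(R_P) = R_f + β_P × MRP = 4.68% + 1.5801 × 8.84% = 18.65%

18.65%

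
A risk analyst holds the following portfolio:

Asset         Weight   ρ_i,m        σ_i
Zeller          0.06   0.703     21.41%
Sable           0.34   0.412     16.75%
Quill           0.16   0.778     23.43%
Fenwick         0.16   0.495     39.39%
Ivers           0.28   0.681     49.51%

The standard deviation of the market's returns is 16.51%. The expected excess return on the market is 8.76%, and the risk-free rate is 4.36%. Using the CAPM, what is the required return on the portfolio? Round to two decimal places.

14.30%

β_Zeller = 0.703 × 21.41% / 16.51% = 0.9116
β_Sable = 0.412 × 16.75% / 16.51% = 0.4180
β_Quill = 0.778 × 23.43% / 16.51% = 1.1041
β_Fenwick = 0.495 × 39.39% / 16.51% = 1.1810
β_Ivers = 0.681 × 49.51% / 16.51% = 2.0422
β_P = Σ w_i β_i = 0.06×0.9116 + 0.34×0.4180 + 0.16×1.1041 + 0.16×1.1810 + 0.28×2.0422 = 1.1342
E(R_P) = R_f + β_P × MRP = 4.36% + 1.1342 × 8.76% = 14.30%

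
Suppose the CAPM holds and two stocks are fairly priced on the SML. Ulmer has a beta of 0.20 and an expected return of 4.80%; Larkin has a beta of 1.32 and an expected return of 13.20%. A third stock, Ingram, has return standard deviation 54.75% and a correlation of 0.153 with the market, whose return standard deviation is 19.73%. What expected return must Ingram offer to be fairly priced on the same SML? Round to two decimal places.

MRP = (13.20% − 4.80%) / (1.32 − 0.20) = 7.5000%
R_f = 4.80% − 0.20 × 7.5000% = 3.3000%
β_Ingram = ρ·σ_i/σ_m = 0.153 × 54.75 / 19.73 = 0.4246
E(R_Ingram) = R_f + β × MRP = 3.3000% + 0.4246 × 7.5000% = 6.48%

6.48%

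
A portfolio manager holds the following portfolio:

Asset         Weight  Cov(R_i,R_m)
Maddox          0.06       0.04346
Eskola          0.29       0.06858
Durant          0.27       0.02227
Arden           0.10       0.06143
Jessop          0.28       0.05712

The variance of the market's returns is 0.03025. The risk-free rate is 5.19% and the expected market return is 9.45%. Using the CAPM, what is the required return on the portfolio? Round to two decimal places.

12.32%

β_Maddox = 0.04346 / 0.03025 = 1.4367
β_Eskola = 0.06858 / 0.03025 = 2.2671
β_Durant = 0.02227 / 0.03025 = 0.7362
β_Arden = 0.06143 / 0.03025 = 2.0307
β_Jessop = 0.05712 / 0.03025 = 1.8883
β_P = Σ w_i β_i = 0.06×1.4367 + 0.29×2.2671 + 0.27×0.7362 + 0.10×2.0307 + 0.28×1.8883 = 1.6742
MRP = 9.45% − 5.19% = 4.26%
E(R_P) = R_f + β_P × MRP = 5.19% + 1.6742 × 4.26% = 12.32%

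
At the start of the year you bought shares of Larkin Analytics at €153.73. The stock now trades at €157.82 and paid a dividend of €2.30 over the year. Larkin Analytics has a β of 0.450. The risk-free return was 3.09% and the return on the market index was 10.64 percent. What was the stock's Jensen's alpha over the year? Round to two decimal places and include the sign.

-2.33%

Realised HPR = (P1 + D1 − P0) / P0 = (157.82 + 2.30 − 153.73) / 153.73 = 6.39 / 153.73 = 4.1566%
MRP = 10.64% − 3.09% = 7.55%
CAPM required = R_f + β·MRP = 3.09% + 0.450 × 7.55% = 6.48750%
α = realised − required = 4.1566% − 6.48750% = -2.33%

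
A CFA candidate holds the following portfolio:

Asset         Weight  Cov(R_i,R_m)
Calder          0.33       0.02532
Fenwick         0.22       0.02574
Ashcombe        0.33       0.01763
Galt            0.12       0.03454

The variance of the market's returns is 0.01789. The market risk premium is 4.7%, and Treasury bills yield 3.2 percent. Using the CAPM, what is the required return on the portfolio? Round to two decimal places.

9.50%

β_Calder = 0.02532 / 0.01789 = 1.4153
β_Fenwick = 0.02574 / 0.01789 = 1.4388
β_Ashcombe = 0.01763 / 0.01789 = 0.9855
β_Galt = 0.03454 / 0.01789 = 1.9307
β_P = Σ w_i β_i = 0.33×1.4153 + 0.22×1.4388 + 0.33×0.9855 + 0.12×1.9307 = 1.3405
E(R_P) = R_f + β_P × MRP = 3.2% + 1.3405 × 4.7% = 9.50%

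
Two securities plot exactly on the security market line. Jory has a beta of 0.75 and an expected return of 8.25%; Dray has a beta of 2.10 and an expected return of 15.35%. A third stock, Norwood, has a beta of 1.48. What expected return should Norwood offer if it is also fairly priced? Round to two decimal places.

12.09%

MRP (SML slope) = (15.35% − 8.25%) / (2.10 − 0.75) = 7.10% / 1.35 = 5.2593%
R_f (intercept) = 8.25% − 0.75 × 5.2593% = 4.3055%
E(R_Norwood) = R_f + β × MRP = 4.3055% + 1.48 × 5.2593% = 12.09%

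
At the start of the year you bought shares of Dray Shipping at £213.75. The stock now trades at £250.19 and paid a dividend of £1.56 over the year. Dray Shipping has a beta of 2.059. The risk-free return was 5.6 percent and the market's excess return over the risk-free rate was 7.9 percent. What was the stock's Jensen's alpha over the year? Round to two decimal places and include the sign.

-4.09%

Realised HPR = (P1 + D1 − P0) / P0 = (250.19 + 1.56 − 213.75) / 213.75 = 38.00 / 213.75 = 17.7778%
CAPM required = R_f + β·MRP = 5.6% + 2.059 × 7.9% = 21.8661%
α = realised − required = 17.7778% − 21.8661% = -4.09%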